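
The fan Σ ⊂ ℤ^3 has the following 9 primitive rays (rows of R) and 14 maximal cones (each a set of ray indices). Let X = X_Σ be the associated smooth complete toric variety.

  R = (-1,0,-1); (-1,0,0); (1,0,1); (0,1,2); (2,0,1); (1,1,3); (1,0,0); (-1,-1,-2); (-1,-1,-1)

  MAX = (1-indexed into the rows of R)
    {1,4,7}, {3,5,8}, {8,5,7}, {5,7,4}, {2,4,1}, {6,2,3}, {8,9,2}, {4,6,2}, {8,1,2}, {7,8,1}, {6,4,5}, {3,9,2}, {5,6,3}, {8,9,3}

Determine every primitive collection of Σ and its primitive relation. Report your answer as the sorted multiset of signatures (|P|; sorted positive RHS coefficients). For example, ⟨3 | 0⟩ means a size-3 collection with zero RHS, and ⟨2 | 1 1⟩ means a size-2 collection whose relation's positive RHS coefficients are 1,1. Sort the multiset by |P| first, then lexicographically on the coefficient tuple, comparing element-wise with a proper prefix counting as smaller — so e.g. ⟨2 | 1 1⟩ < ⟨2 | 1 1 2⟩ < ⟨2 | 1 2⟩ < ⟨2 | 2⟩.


Δ(Σ) — 9 vertices, 16 min non-faces:

  P={1,3}:  v_{1} + v_{3} = 0 ; sig = ⟨2 | 0⟩
  P={2,7}:  v_{2} + v_{7} = 0 ; sig = ⟨2 | 0⟩
  P={1,5}:  v_{1} + v_{5} = v_{7} ; sig = ⟨2 | 1⟩
  P={1,6}:  v_{1} + v_{6} = v_{4} ; sig = ⟨2 | 1⟩
  P={2,5}:  v_{2} + v_{5} = v_{3} ; sig = ⟨2 | 1⟩
  P={3,4}:  v_{3} + v_{4} = v_{6} ; sig = ⟨2 | 1⟩
  P={3,7}:  v_{3} + v_{7} = v_{5} ; sig = ⟨2 | 1⟩
  P={4,8}:  v_{4} + v_{8} = v_{2} ; sig = ⟨2 | 1⟩
  P={1,9}:  v_{1} + v_{9} = v_{2} + v_{8} ; sig = ⟨2 | 1 1⟩
  P={6,7}:  v_{6} + v_{7} = v_{4} + v_{5} ; sig = ⟨2 | 1 1⟩
  P={6,8}:  v_{6} + v_{8} = v_{2} + v_{3} ; sig = ⟨2 | 1 1⟩
  P={7,9}:  v_{7} + v_{9} = v_{3} + v_{8} ; sig = ⟨2 | 1 1⟩
  P={4,9}:  v_{4} + v_{9} = 2·v_{2} + v_{3} ; sig = ⟨2 | 1 2⟩
  P={5,9}:  v_{5} + v_{9} = 2·v_{3} + v_{8} ; sig = ⟨2 | 1 2⟩
  P={6,9}:  v_{6} + v_{9} = 2·v_{2} + 2·v_{3} ; sig = ⟨2 | 2 2⟩
  P={2,3,8}:  v_{2} + v_{3} + v_{8} = v_{9} ; sig = ⟨3 | 1⟩

Hence PRS(X_Σ) =
[⟨2 | 0⟩, ⟨2 | 0⟩, ⟨2 | 1⟩, ⟨2 | 1⟩, ⟨2 | 1⟩, ⟨2 | 1⟩, ⟨2 | 1⟩, ⟨2 | 1⟩, ⟨2 | 1 1⟩, ⟨2 | 1 1⟩, ⟨2 | 1 1⟩, ⟨2 | 1 1⟩, ⟨2 | 1 2⟩, ⟨2 | 1 2⟩, ⟨2 | 2 2⟩, ⟨3 | 1⟩]


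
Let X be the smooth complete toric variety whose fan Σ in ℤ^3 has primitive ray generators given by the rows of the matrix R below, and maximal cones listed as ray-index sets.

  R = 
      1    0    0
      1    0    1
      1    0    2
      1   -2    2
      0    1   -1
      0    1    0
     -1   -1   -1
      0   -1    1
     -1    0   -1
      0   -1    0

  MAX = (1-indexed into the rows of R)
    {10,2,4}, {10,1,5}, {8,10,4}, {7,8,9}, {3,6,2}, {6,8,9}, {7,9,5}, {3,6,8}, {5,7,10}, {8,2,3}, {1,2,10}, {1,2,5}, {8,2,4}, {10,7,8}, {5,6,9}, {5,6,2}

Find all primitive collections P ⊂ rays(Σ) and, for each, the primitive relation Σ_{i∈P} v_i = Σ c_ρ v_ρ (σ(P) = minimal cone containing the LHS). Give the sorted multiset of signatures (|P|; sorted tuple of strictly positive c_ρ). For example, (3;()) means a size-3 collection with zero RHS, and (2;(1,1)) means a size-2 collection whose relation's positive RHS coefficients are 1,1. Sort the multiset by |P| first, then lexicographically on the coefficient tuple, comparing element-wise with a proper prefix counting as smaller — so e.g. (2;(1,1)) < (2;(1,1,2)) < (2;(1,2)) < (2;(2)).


24 collections generate NE(X_Σ); each relation:

  P = {2,9}:  v_{2} + v_{9} = 0  so sig = (2;())
  P = {5,8}:  v_{5} + v_{8} = 0  so sig = (2;())
  P = {6,10}:  v_{6} + v_{10} = 0  so sig = (2;())
  P = {2,7}:  v_{2} + v_{7} = v_{10}  so sig = (2;(1))
  P = {3,7}:  v_{3} + v_{7} = v_{8}  so sig = (2;(1))
  P = {6,7}:  v_{6} + v_{7} = v_{9}  so sig = (2;(1))
  P = {9,10}:  v_{9} + v_{10} = v_{7}  so sig = (2;(1))
  P = {1,6}:  v_{1} + v_{6} = v_{2} + v_{5}  so sig = (2;(1,1))
  P = {1,8}:  v_{1} + v_{8} = v_{2} + v_{10}  so sig = (2;(1,1))
  P = {1,9}:  v_{1} + v_{9} = v_{5} + v_{10}  so sig = (2;(1,1))
  P = {3,5}:  v_{3} + v_{5} = v_{2} + v_{6}  so sig = (2;(1,1))
  P = {3,9}:  v_{3} + v_{9} = v_{6} + v_{8}  so sig = (2;(1,1))
  P = {3,10}:  v_{3} + v_{10} = v_{2} + v_{8}  so sig = (2;(1,1))
  P = {4,5}:  v_{4} + v_{5} = v_{2} + v_{10}  so sig = (2;(1,1))
  P = {4,6}:  v_{4} + v_{6} = v_{2} + v_{8}  so sig = (2;(1,1))
  P = {4,9}:  v_{4} + v_{9} = v_{8} + v_{10}  so sig = (2;(1,1))
  P = {1,7}:  v_{1} + v_{7} = v_{5} + 2·v_{10}  so sig = (2;(1,2))
  P = {4,7}:  v_{4} + v_{7} = v_{8} + 2·v_{10}  so sig = (2;(1,2))
  P = {1,3}:  v_{1} + v_{3} = 2·v_{2}  so sig = (2;(2))
  P = {1,4}:  v_{1} + v_{4} = 2·v_{2} + 2·v_{10}  so sig = (2;(2,2))
  P = {3,4}:  v_{3} + v_{4} = 2·v_{2} + 2·v_{8}  so sig = (2;(2,2))
  P = {2,5,10}:  v_{2} + v_{5} + v_{10} = v_{1}  so sig = (3;(1))
  P = {2,6,8}:  v_{2} + v_{6} + v_{8} = v_{3}  so sig = (3;(1))
  P = {2,8,10}:  v_{2} + v_{8} + v_{10} = v_{4}  so sig = (3;(1))

Signatures (|P|; sorted positive RHS coefficients), sorted:
    |P|=2: 21 collections, coeffs (), (), (), (1), (1), (1), (1), (1,1), (1,1), (1,1), (1,1), (1,1), (1,1), (1,1), (1,1), (1,1), (1,2), (1,2), (2), (2,2), (2,2)
    |P|=3: 3 collections, coeffs (1), (1), (1)


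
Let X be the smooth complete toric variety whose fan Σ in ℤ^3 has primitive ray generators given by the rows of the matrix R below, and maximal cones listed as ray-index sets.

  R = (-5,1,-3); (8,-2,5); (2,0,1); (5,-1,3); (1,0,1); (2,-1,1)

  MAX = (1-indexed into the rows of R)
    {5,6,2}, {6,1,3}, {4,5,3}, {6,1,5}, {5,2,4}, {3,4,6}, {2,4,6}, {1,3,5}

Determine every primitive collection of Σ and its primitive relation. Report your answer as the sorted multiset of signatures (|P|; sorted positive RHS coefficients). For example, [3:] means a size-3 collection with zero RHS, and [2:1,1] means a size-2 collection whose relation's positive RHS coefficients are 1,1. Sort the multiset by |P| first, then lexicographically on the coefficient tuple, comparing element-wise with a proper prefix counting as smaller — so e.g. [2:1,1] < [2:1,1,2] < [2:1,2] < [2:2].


5 minimal non-faces of Δ(Σ) (on 6 rays):

  P = {1,4}:  v_{1} + v_{4} = 0  ⇒ sig = [2:]
  P = {1,2}:  v_{1} + v_{2} = v_{5} + v_{6}  ⇒ sig = [2:1,1]
  P = {2,3}:  v_{2} + v_{3} = 2·v_{4}  ⇒ sig = [2:2]
  P = {3,5,6}:  v_{3} + v_{5} + v_{6} = v_{4}  ⇒ sig = [3:1]
  P = {4,5,6}:  v_{4} + v_{5} + v_{6} = v_{2}  ⇒ sig = [3:1]

Signatures (|P|; sorted positive RHS coefficients), sorted:
    [2:]
    [2:1,1]
    [2:2]
    [3:1]
    [3:1]


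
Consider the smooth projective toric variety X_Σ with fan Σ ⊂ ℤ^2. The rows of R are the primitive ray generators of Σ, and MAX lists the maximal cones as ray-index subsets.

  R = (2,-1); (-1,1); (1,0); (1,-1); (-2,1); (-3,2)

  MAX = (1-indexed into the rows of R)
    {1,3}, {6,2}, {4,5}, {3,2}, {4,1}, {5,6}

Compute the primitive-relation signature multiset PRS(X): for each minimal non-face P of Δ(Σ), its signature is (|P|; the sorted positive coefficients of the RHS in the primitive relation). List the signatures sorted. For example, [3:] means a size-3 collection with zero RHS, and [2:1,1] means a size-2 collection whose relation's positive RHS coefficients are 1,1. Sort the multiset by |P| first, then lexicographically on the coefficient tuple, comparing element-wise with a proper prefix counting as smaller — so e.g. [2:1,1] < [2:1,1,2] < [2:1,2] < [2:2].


9 minimal non-faces of Δ(Σ) (on 6 rays):

  P = {1,5}:  v_{1} + v_{5} = 0  ⇒ sig = [2:]
  P = {2,4}:  v_{2} + v_{4} = 0  ⇒ sig = [2:]
  P = {1,2}:  v_{1} + v_{2} = v_{3}  ⇒ sig = [2:1]
  P = {1,6}:  v_{1} + v_{6} = v_{2}  ⇒ sig = [2:1]
  P = {2,5}:  v_{2} + v_{5} = v_{6}  ⇒ sig = [2:1]
  P = {3,4}:  v_{3} + v_{4} = v_{1}  ⇒ sig = [2:1]
  P = {3,5}:  v_{3} + v_{5} = v_{2}  ⇒ sig = [2:1]
  P = {4,6}:  v_{4} + v_{6} = v_{5}  ⇒ sig = [2:1]
  P = {3,6}:  v_{3} + v_{6} = 2·v_{2}  ⇒ sig = [2:2]

so the primitive-relation signature multiset is
[[2:], [2:], [2:1], [2:1], [2:1], [2:1], [2:1], [2:1], [2:2]]


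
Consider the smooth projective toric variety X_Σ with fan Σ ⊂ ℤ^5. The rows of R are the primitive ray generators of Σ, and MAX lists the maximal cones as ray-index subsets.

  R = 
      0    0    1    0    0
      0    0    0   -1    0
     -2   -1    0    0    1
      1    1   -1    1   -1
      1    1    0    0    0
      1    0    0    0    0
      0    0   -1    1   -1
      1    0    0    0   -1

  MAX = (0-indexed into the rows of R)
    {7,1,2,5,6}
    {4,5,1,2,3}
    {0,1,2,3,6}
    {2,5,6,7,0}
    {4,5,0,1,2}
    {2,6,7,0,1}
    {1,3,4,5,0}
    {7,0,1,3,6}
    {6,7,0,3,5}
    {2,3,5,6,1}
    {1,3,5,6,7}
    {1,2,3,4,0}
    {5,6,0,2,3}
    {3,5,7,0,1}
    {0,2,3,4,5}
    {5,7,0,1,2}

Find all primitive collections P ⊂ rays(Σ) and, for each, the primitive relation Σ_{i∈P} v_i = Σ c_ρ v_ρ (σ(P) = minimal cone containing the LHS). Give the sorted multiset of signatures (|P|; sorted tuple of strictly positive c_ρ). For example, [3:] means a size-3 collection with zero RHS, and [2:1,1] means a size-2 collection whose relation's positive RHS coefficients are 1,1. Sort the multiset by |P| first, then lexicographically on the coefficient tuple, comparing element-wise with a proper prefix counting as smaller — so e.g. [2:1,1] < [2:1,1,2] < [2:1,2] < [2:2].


Σ has 5 primitive collections:

  • {4,6}:  v_{4} + v_{6} = v_{3}  so sig = [2:1]
  • {4,7}:  v_{4} + v_{7} = v_{0} + v_{1} + v_{3} + v_{5}  so sig = [2:1,1,1,1]
  • {2,3,7}:  v_{2} + v_{3} + v_{7} = v_{6}  so sig = [3:1]
  • {0,1,5,6}:  v_{0} + v_{1} + v_{5} + v_{6} = v_{7}  so sig = [4:1]
  • {0,1,2,3,5}:  v_{0} + v_{1} + v_{2} + v_{3} + v_{5} = 0  so sig = [5:]

Sorted signature multiset PRS(X):
{ [2:1],  [2:1,1,1,1],  [3:1],  [4:1],  [5:] }


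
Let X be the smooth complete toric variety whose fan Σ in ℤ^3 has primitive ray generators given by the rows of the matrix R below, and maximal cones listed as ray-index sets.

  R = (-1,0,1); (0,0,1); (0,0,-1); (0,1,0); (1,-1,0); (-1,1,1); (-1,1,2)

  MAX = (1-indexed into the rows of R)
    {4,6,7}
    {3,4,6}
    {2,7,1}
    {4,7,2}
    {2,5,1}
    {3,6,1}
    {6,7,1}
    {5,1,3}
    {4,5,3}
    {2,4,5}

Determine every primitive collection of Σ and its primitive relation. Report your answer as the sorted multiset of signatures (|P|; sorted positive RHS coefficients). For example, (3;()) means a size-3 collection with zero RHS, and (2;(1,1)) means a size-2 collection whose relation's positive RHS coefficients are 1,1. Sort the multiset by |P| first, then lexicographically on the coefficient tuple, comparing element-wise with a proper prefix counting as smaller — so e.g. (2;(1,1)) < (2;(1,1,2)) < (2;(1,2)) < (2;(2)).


Minimal non-faces — 6 found among 7 rays, 10 max cones:

  {2,3}:  v_{2} + v_{3} = 0  →  sig = (2;())
  {1,4}:  v_{1} + v_{4} = v_{6}  →  sig = (2;(1))
  {2,6}:  v_{2} + v_{6} = v_{7}  →  sig = (2;(1))
  {3,7}:  v_{3} + v_{7} = v_{6}  →  sig = (2;(1))
  {5,6}:  v_{5} + v_{6} = v_{2}  →  sig = (2;(1))
  {5,7}:  v_{5} + v_{7} = 2·v_{2}  →  sig = (2;(2))

so the primitive-relation signature multiset is
    |P|=2: 6 collections, coeffs (), (1), (1), (1), (1), (2)


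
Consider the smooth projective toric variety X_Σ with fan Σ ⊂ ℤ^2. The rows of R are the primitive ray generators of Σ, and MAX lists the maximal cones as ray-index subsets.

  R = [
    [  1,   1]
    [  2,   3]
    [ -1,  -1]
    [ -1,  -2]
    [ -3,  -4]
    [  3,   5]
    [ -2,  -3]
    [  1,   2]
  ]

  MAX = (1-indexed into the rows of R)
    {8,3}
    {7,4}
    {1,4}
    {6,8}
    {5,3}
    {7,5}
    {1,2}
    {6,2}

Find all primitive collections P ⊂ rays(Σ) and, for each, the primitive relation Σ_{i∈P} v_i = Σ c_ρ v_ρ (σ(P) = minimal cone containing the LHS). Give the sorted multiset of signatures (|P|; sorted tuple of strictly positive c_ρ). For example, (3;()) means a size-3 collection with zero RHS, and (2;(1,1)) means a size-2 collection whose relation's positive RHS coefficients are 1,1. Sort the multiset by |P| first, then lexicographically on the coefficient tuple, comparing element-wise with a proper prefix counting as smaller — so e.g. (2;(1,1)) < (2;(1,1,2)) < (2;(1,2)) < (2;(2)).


The 20 primitive collections of Σ (r=8, n=2):

  P = {1,3}:  v_{1} + v_{3} = 0  so sig = (2;())
  P = {2,7}:  v_{2} + v_{7} = 0  so sig = (2;())
  P = {4,8}:  v_{4} + v_{8} = 0  so sig = (2;())
  P = {1,5}:  v_{1} + v_{5} = v_{7}  so sig = (2;(1))
  P = {1,7}:  v_{1} + v_{7} = v_{4}  so sig = (2;(1))
  P = {1,8}:  v_{1} + v_{8} = v_{2}  so sig = (2;(1))
  P = {2,3}:  v_{2} + v_{3} = v_{8}  so sig = (2;(1))
  P = {2,4}:  v_{2} + v_{4} = v_{1}  so sig = (2;(1))
  P = {2,5}:  v_{2} + v_{5} = v_{3}  so sig = (2;(1))
  P = {2,8}:  v_{2} + v_{8} = v_{6}  so sig = (2;(1))
  P = {3,4}:  v_{3} + v_{4} = v_{7}  so sig = (2;(1))
  P = {3,7}:  v_{3} + v_{7} = v_{5}  so sig = (2;(1))
  P = {4,6}:  v_{4} + v_{6} = v_{2}  so sig = (2;(1))
  P = {6,7}:  v_{6} + v_{7} = v_{8}  so sig = (2;(1))
  P = {7,8}:  v_{7} + v_{8} = v_{3}  so sig = (2;(1))
  P = {5,6}:  v_{5} + v_{6} = v_{3} + v_{8}  so sig = (2;(1,1))
  P = {1,6}:  v_{1} + v_{6} = 2·v_{2}  so sig = (2;(2))
  P = {3,6}:  v_{3} + v_{6} = 2·v_{8}  so sig = (2;(2))
  P = {4,5}:  v_{4} + v_{5} = 2·v_{7}  so sig = (2;(2))
  P = {5,8}:  v_{5} + v_{8} = 2·v_{3}  so sig = (2;(2))

so the primitive-relation signature multiset is
[(2;()), (2;()), (2;()), (2;(1)), (2;(1)), (2;(1)), (2;(1)), (2;(1)), (2;(1)), (2;(1)), (2;(1)), (2;(1)), (2;(1)), (2;(1)), (2;(1)), (2;(1,1)), (2;(2)), (2;(2)), (2;(2)), (2;(2))]


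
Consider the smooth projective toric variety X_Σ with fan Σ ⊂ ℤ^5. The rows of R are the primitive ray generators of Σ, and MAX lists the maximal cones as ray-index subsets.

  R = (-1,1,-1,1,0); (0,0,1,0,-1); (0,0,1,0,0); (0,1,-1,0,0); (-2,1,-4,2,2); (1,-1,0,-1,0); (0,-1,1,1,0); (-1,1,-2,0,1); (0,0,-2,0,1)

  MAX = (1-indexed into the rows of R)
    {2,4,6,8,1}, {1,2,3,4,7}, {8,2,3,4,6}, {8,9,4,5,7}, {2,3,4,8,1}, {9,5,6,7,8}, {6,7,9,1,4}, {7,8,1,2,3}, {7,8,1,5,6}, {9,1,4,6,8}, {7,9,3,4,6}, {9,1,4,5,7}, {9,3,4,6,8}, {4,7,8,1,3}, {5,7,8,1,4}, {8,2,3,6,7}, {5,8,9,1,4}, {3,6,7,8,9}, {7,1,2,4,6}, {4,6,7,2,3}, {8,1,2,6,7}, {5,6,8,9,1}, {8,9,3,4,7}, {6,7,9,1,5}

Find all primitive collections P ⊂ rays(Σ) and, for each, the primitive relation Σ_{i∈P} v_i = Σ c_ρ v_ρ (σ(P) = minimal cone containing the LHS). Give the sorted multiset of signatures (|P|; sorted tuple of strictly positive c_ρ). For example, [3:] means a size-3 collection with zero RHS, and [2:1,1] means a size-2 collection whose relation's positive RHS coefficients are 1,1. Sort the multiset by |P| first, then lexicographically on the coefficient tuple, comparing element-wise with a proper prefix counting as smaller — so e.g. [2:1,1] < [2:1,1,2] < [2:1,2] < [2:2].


Primitive collections (9):

  P = {2,9}:  v_{2} + v_{9} = v_{1} + v_{6}  so sig = [2:1,1]
  P = {2,5}:  v_{2} + v_{5} = 2·v_{1} + v_{6} + v_{7} + v_{8}  so sig = [2:1,1,1,2]
  P = {3,5}:  v_{3} + v_{5} = v_{4} + 2·v_{7} + 2·v_{8}  so sig = [2:1,2,2]
  P = {1,3,6}:  v_{1} + v_{3} + v_{6} = 0  so sig = [3:]
  P = {1,3,9}:  v_{1} + v_{3} + v_{9} = v_{4} + v_{7} + v_{8}  so sig = [3:1,1,1]
  P = {4,5,6}:  v_{4} + v_{5} + v_{6} = v_{1} + 2·v_{9}  so sig = [3:1,2]
  P = {1,7,8,9}:  v_{1} + v_{7} + v_{8} + v_{9} = v_{5}  so sig = [4:1]
  P = {2,4,7,8}:  v_{2} + v_{4} + v_{7} + v_{8} = v_{1}  so sig = [4:1]
  P = {4,6,7,8}:  v_{4} + v_{6} + v_{7} + v_{8} = v_{9}  so sig = [4:1]

so the primitive-relation signature multiset is
    [2:1,1]
    [2:1,1,1,2]
    [2:1,2,2]
    [3:]
    [3:1,1,1]
    [3:1,2]
    [4:1]
    [4:1]
    [4:1]


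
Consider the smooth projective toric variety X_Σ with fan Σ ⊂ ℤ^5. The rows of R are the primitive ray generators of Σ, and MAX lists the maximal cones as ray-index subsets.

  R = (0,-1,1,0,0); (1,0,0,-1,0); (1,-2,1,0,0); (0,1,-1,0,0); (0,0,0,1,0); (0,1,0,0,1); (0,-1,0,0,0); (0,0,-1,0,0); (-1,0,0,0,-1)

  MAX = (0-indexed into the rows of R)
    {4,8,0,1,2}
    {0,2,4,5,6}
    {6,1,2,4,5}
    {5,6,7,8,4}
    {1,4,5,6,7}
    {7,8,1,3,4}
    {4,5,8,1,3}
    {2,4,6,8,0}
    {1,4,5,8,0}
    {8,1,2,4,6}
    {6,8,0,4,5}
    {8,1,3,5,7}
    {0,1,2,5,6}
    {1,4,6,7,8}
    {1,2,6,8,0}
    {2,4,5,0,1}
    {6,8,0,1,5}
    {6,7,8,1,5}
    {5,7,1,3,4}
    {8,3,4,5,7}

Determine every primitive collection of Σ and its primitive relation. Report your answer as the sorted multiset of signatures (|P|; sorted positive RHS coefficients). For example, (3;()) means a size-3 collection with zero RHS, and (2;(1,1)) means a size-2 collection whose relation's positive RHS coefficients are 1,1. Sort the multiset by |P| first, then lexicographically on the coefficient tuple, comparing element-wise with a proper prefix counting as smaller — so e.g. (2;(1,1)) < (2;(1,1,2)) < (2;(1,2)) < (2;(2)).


The 9 primitive collections of Σ (r=9, n=5):

  • {0,3}:  v_{0} + v_{3} = 0  ⇒ sig = (2;())
  • {0,7}:  v_{0} + v_{7} = v_{6}  ⇒ sig = (2;(1))
  • {3,6}:  v_{3} + v_{6} = v_{7}  ⇒ sig = (2;(1))
  • {2,3}:  v_{2} + v_{3} = v_{1} + v_{4} + v_{6}  ⇒ sig = (2;(1,1,1))
  • {2,7}:  v_{2} + v_{7} = v_{1} + v_{4} + 2·v_{6}  ⇒ sig = (2;(1,1,2))
  • {2,5,8}:  v_{2} + v_{5} + v_{8} = v_{0}  ⇒ sig = (3;(1))
  • {0,1,4,6}:  v_{0} + v_{1} + v_{4} + v_{6} = v_{2}  ⇒ sig = (4;(1))
  • {1,4,5,6,8}:  v_{1} + v_{4} + v_{5} + v_{6} + v_{8} = 0  ⇒ sig = (5;())
  • {1,4,5,7,8}:  v_{1} + v_{4} + v_{5} + v_{7} + v_{8} = v_{3}  ⇒ sig = (5;(1))

Sorted signature multiset PRS(X):
    |P|=2: 5 collections, coeffs (), (1), (1), (1,1,1), (1,1,2)
    |P|=3: 1 collection, coeffs (1)
    |P|=4: 1 collection, coeffs (1)
    |P|=5: 2 collections, coeffs (), (1)


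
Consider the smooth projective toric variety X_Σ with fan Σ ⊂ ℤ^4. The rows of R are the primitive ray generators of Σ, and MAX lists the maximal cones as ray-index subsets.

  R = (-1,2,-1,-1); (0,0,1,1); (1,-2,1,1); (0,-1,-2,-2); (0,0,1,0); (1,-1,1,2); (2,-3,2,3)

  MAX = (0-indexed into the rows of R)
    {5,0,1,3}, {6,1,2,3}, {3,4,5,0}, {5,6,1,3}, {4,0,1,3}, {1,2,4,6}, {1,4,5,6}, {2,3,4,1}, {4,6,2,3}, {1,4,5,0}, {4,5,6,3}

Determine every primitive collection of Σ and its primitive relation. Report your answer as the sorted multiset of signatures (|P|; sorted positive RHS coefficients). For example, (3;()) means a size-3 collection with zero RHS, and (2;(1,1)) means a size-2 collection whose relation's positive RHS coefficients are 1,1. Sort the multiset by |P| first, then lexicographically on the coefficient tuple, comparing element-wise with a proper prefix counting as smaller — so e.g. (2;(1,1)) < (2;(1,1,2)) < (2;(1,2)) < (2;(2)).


5 collections generate NE(X_Σ); each relation:

  {0,2}:  v_{0} + v_{2} = 0  so sig = (2;())
  {0,6}:  v_{0} + v_{6} = v_{5}  so sig = (2;(1))
  {2,5}:  v_{2} + v_{5} = v_{6}  so sig = (2;(1))
  {1,3,4,5}:  v_{1} + v_{3} + v_{4} + v_{5} = v_{2}  so sig = (4;(1))
  {1,3,4,6}:  v_{1} + v_{3} + v_{4} + v_{6} = 2·v_{2}  so sig = (4;(2))

Sorted signature multiset PRS(X):
    (2;())
    (2;(1))
    (2;(1))
    (4;(1))
    (4;(2))


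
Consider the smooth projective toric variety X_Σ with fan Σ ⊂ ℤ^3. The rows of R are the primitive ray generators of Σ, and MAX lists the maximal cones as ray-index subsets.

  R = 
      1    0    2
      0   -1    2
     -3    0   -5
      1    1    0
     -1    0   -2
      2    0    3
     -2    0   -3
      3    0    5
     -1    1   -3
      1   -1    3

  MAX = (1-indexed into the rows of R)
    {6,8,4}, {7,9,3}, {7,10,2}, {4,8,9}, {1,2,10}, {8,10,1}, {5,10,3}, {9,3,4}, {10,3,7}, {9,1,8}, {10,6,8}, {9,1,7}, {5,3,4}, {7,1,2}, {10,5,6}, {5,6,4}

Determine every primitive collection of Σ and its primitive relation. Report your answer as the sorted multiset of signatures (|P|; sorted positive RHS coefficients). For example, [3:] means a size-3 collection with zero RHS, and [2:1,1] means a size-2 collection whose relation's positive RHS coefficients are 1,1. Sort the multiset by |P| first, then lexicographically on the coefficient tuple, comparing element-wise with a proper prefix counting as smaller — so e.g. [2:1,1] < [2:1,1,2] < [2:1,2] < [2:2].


The 22 primitive collections of Σ (r=10, n=3):

  P = {1,5}:  v_{1} + v_{5} = 0 ; sig = [2:]
  P = {3,8}:  v_{3} + v_{8} = 0 ; sig = [2:]
  P = {6,7}:  v_{6} + v_{7} = 0 ; sig = [2:]
  P = {9,10}:  v_{9} + v_{10} = 0 ; sig = [2:]
  P = {1,3}:  v_{1} + v_{3} = v_{7} ; sig = [2:1]
  P = {1,6}:  v_{1} + v_{6} = v_{8} ; sig = [2:1]
  P = {2,4}:  v_{2} + v_{4} = v_{1} ; sig = [2:1]
  P = {3,6}:  v_{3} + v_{6} = v_{5} ; sig = [2:1]
  P = {4,7}:  v_{4} + v_{7} = v_{9} ; sig = [2:1]
  P = {4,10}:  v_{4} + v_{10} = v_{6} ; sig = [2:1]
  P = {5,7}:  v_{5} + v_{7} = v_{3} ; sig = [2:1]
  P = {5,8}:  v_{5} + v_{8} = v_{6} ; sig = [2:1]
  P = {6,9}:  v_{6} + v_{9} = v_{4} ; sig = [2:1]
  P = {7,8}:  v_{7} + v_{8} = v_{1} ; sig = [2:1]
  P = {1,4}:  v_{1} + v_{4} = v_{8} + v_{9} ; sig = [2:1,1]
  P = {2,5}:  v_{2} + v_{5} = v_{7} + v_{10} ; sig = [2:1,1]
  P = {2,6}:  v_{2} + v_{6} = v_{1} + v_{10} ; sig = [2:1,1]
  P = {2,9}:  v_{2} + v_{9} = v_{1} + v_{7} ; sig = [2:1,1]
  P = {5,9}:  v_{5} + v_{9} = v_{3} + v_{4} ; sig = [2:1,1]
  P = {2,3}:  v_{2} + v_{3} = 2·v_{7} + v_{10} ; sig = [2:1,2]
  P = {2,8}:  v_{2} + v_{8} = 2·v_{1} + v_{10} ; sig = [2:1,2]
  P = {1,7,10}:  v_{1} + v_{7} + v_{10} = v_{2} ; sig = [3:1]

Sorted signature multiset PRS(X):
{ [2:] ×4,  [2:1] ×10,  [2:1,1] ×5,  [2:1,2] ×2,  [3:1] }


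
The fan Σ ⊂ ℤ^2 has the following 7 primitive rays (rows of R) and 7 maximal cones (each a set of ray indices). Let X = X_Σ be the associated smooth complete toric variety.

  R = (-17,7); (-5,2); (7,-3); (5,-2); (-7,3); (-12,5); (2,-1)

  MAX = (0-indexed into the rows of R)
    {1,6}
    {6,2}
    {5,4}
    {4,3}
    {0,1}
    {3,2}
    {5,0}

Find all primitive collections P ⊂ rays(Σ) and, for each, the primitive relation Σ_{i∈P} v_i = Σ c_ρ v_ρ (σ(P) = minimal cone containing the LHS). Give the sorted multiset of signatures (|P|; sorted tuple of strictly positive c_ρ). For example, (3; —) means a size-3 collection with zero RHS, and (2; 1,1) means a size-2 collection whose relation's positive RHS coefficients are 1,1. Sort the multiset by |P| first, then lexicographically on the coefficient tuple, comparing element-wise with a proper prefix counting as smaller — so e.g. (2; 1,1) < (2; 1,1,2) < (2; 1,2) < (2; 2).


14 minimal non-faces of Δ(Σ) (on 7 rays):

  P={1,3}:  v_{1} + v_{3} = 0  ⇒ sig = (2; —)
  P={2,4}:  v_{2} + v_{4} = 0  ⇒ sig = (2; —)
  P={0,3}:  v_{0} + v_{3} = v_{5}  ⇒ sig = (2; 1)
  P={1,2}:  v_{1} + v_{2} = v_{6}  ⇒ sig = (2; 1)
  P={1,4}:  v_{1} + v_{4} = v_{5}  ⇒ sig = (2; 1)
  P={1,5}:  v_{1} + v_{5} = v_{0}  ⇒ sig = (2; 1)
  P={2,5}:  v_{2} + v_{5} = v_{1}  ⇒ sig = (2; 1)
  P={3,5}:  v_{3} + v_{5} = v_{4}  ⇒ sig = (2; 1)
  P={3,6}:  v_{3} + v_{6} = v_{2}  ⇒ sig = (2; 1)
  P={4,6}:  v_{4} + v_{6} = v_{1}  ⇒ sig = (2; 1)
  P={0,2}:  v_{0} + v_{2} = 2·v_{1}  ⇒ sig = (2; 2)
  P={0,4}:  v_{0} + v_{4} = 2·v_{5}  ⇒ sig = (2; 2)
  P={5,6}:  v_{5} + v_{6} = 2·v_{1}  ⇒ sig = (2; 2)
  P={0,6}:  v_{0} + v_{6} = 3·v_{1}  ⇒ sig = (2; 3)

Hence PRS(X_Σ) =
{ (2; —) ×2,  (2; 1) ×8,  (2; 2) ×3,  (2; 3) }


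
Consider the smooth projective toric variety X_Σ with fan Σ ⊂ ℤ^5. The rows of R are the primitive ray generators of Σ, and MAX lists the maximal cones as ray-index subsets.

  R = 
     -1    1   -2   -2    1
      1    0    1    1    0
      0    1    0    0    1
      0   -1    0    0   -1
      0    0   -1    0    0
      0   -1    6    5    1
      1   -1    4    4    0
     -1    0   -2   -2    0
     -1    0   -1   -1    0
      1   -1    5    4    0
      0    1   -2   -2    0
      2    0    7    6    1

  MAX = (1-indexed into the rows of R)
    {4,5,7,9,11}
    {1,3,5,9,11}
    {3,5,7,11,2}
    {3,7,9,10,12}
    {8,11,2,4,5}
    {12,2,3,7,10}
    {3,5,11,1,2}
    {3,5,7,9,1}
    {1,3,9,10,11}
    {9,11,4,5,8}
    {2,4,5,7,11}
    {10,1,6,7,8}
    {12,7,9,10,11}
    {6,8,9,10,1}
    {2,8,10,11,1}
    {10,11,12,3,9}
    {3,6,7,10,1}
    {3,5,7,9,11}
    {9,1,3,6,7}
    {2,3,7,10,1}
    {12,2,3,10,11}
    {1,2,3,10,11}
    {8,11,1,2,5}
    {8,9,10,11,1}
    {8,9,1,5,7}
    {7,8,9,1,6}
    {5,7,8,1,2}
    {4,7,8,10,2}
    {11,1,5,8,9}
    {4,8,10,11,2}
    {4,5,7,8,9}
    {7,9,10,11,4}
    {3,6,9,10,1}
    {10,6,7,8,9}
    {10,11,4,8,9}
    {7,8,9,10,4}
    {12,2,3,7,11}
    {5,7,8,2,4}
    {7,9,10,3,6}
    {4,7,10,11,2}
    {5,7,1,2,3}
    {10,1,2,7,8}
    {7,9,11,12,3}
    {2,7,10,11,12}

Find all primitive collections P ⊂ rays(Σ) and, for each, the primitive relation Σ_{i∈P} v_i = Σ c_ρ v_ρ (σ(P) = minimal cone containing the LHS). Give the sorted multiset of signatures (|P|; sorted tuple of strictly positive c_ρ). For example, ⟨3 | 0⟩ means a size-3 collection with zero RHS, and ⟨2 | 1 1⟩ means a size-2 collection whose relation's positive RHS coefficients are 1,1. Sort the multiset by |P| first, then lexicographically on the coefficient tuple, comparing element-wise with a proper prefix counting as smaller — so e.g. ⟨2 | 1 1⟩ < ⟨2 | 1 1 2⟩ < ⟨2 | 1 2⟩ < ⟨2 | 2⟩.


The 18 primitive collections of Σ (r=12, n=5):

  P={2,9}:  v_{2} + v_{9} = 0 — sig = ⟨2 | 0⟩
  P={3,4}:  v_{3} + v_{4} = 0 — sig = ⟨2 | 0⟩
  P={1,4}:  v_{1} + v_{4} = v_{8} — sig = ⟨2 | 1⟩
  P={3,8}:  v_{3} + v_{8} = v_{1} — sig = ⟨2 | 1⟩
  P={5,10}:  v_{5} + v_{10} = v_{7} — sig = ⟨2 | 1⟩
  P={8,12}:  v_{8} + v_{12} = v_{3} + v_{10} — sig = ⟨2 | 1 1⟩
  P={2,6}:  v_{2} + v_{6} = v_{1} + v_{7} + v_{10} — sig = ⟨2 | 1 1 1⟩
  P={4,12}:  v_{4} + v_{12} = v_{7} + v_{10} + v_{11} — sig = ⟨2 | 1 1 1⟩
  P={6,11}:  v_{6} + v_{11} = v_{3} + v_{9} + v_{10} — sig = ⟨2 | 1 1 1⟩
  P={4,6}:  v_{4} + v_{6} = v_{7} + v_{8} + v_{9} + v_{10} — sig = ⟨2 | 1 1 1 1⟩
  P={5,6}:  v_{5} + v_{6} = v_{1} + 2·v_{7} + v_{9} — sig = ⟨2 | 1 1 2⟩
  P={5,12}:  v_{5} + v_{12} = v_{3} + 2·v_{7} + v_{11} — sig = ⟨2 | 1 1 2⟩
  P={6,12}:  v_{6} + v_{12} = 2·v_{3} + v_{7} + v_{9} + 2·v_{10} — sig = ⟨2 | 1 1 2 2⟩
  P={1,12}:  v_{1} + v_{12} = 2·v_{3} + v_{10} — sig = ⟨2 | 1 2⟩
  P={7,8,11}:  v_{7} + v_{8} + v_{11} = 0 — sig = ⟨3 | 0⟩
  P={1,7,11}:  v_{1} + v_{7} + v_{11} = v_{3} — sig = ⟨3 | 1⟩
  P={1,7,9,10}:  v_{1} + v_{7} + v_{9} + v_{10} = v_{6} — sig = ⟨4 | 1⟩
  P={3,7,10,11}:  v_{3} + v_{7} + v_{10} + v_{11} = v_{12} — sig = ⟨4 | 1⟩

Hence PRS(X_Σ) =
{ ⟨2 | 0⟩ ×2,  ⟨2 | 1⟩ ×3,  ⟨2 | 1 1⟩,  ⟨2 | 1 1 1⟩ ×3,  ⟨2 | 1 1 1 1⟩,  ⟨2 | 1 1 2⟩ ×2,  ⟨2 | 1 1 2 2⟩,  ⟨2 | 1 2⟩,  ⟨3 | 0⟩,  ⟨3 | 1⟩,  ⟨4 | 1⟩ ×2 }


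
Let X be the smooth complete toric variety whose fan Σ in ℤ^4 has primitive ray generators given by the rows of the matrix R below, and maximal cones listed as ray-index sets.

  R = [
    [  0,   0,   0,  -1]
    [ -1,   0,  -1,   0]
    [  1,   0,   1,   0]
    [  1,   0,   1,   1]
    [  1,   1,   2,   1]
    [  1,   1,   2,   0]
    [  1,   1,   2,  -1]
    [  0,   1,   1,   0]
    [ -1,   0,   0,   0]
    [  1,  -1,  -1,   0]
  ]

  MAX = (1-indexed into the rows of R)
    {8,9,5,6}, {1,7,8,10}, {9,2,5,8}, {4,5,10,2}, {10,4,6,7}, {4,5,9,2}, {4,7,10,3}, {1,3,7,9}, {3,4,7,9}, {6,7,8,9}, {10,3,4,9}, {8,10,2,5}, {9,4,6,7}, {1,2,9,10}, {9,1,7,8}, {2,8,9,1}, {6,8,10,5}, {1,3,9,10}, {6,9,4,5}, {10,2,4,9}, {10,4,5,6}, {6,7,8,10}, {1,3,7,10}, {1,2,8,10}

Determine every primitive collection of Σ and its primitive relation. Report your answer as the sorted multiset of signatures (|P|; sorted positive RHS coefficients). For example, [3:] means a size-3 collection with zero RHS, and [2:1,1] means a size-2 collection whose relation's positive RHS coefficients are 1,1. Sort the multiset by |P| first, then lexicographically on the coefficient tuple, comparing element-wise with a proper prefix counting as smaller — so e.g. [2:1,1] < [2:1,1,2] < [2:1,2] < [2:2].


Minimal non-faces — 15 found among 10 rays, 24 max cones:

  {2,3}:  v_{2} + v_{3} = 0  ⇒ sig = [2:]
  {1,4}:  v_{1} + v_{4} = v_{3}  ⇒ sig = [2:1]
  {1,5}:  v_{1} + v_{5} = v_{6}  ⇒ sig = [2:1]
  {1,6}:  v_{1} + v_{6} = v_{7}  ⇒ sig = [2:1]
  {2,6}:  v_{2} + v_{6} = v_{8}  ⇒ sig = [2:1]
  {3,8}:  v_{3} + v_{8} = v_{6}  ⇒ sig = [2:1]
  {4,8}:  v_{4} + v_{8} = v_{5}  ⇒ sig = [2:1]
  {2,7}:  v_{2} + v_{7} = v_{1} + v_{8}  ⇒ sig = [2:1,1]
  {3,5}:  v_{3} + v_{5} = v_{4} + v_{6}  ⇒ sig = [2:1,1]
  {3,6}:  v_{3} + v_{6} = v_{4} + v_{7}  ⇒ sig = [2:1,1]
  {5,7}:  v_{5} + v_{7} = 2·v_{6}  ⇒ sig = [2:2]
  {8,9,10}:  v_{8} + v_{9} + v_{10} = 0  ⇒ sig = [3:]
  {5,9,10}:  v_{5} + v_{9} + v_{10} = v_{4}  ⇒ sig = [3:1]
  {6,9,10}:  v_{6} + v_{9} + v_{10} = v_{3}  ⇒ sig = [3:1]
  {7,9,10}:  v_{7} + v_{9} + v_{10} = v_{1} + v_{3}  ⇒ sig = [3:1,1]

so the primitive-relation signature multiset is
    |P|=2: 11 collections, coeffs (), (1), (1), (1), (1), (1), (1), (1,1), (1,1), (1,1), (2)
    |P|=3: 4 collections, coeffs (), (1), (1), (1,1)


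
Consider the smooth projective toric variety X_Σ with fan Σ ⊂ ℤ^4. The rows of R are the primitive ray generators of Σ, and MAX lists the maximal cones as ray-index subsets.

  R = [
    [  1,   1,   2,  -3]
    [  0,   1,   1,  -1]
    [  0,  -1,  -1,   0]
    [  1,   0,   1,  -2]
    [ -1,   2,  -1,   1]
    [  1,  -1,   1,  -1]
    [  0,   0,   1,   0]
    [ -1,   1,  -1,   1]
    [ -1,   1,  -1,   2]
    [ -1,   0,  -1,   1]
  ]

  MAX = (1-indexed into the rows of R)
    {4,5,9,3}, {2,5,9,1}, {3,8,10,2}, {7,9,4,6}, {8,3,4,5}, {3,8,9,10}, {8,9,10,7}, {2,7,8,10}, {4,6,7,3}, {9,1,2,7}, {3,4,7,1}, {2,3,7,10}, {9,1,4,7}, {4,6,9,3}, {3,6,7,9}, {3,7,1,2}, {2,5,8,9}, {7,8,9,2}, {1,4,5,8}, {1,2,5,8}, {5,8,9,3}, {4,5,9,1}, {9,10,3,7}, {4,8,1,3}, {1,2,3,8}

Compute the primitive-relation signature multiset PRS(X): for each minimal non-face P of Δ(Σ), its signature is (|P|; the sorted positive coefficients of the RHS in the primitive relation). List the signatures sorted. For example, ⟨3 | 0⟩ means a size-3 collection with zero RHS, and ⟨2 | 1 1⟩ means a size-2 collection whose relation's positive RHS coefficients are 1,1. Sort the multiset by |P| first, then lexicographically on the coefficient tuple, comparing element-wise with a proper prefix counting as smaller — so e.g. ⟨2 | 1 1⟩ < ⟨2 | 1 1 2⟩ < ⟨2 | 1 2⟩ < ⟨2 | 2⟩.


|primitive collections| = 21. Relations:

  P={6,8}:  v_{6} + v_{8} = 0  ⟹  sig = ⟨2 | 0⟩
  P={2,4}:  v_{2} + v_{4} = v_{1}  ⟹  sig = ⟨2 | 1⟩
  P={2,6}:  v_{2} + v_{6} = v_{4} + v_{7}  ⟹  sig = ⟨2 | 1 1⟩
  P={4,10}:  v_{4} + v_{10} = v_{2} + v_{3}  ⟹  sig = ⟨2 | 1 1⟩
  P={5,6}:  v_{5} + v_{6} = v_{4} + v_{9}  ⟹  sig = ⟨2 | 1 1⟩
  P={5,7}:  v_{5} + v_{7} = v_{2} + v_{9}  ⟹  sig = ⟨2 | 1 1⟩
  P={6,10}:  v_{6} + v_{10} = v_{3} + v_{7}  ⟹  sig = ⟨2 | 1 1⟩
  P={1,6}:  v_{1} + v_{6} = 2·v_{4} + v_{7}  ⟹  sig = ⟨2 | 1 2⟩
  P={1,10}:  v_{1} + v_{10} = 2·v_{2} + v_{3}  ⟹  sig = ⟨2 | 1 2⟩
  P={5,10}:  v_{5} + v_{10} = 2·v_{8}  ⟹  sig = ⟨2 | 2⟩
  P={2,3,9}:  v_{2} + v_{3} + v_{9} = v_{8}  ⟹  sig = ⟨3 | 1⟩
  P={3,7,8}:  v_{3} + v_{7} + v_{8} = v_{10}  ⟹  sig = ⟨3 | 1⟩
  P={4,7,8}:  v_{4} + v_{7} + v_{8} = v_{2}  ⟹  sig = ⟨3 | 1⟩
  P={4,8,9}:  v_{4} + v_{8} + v_{9} = v_{5}  ⟹  sig = ⟨3 | 1⟩
  P={1,3,9}:  v_{1} + v_{3} + v_{9} = v_{4} + v_{8}  ⟹  sig = ⟨3 | 1 1⟩
  P={1,8,9}:  v_{1} + v_{8} + v_{9} = v_{2} + v_{5}  ⟹  sig = ⟨3 | 1 1⟩
  P={2,3,5}:  v_{2} + v_{3} + v_{5} = v_{4} + 2·v_{8}  ⟹  sig = ⟨3 | 1 2⟩
  P={2,9,10}:  v_{2} + v_{9} + v_{10} = v_{7} + 2·v_{8}  ⟹  sig = ⟨3 | 1 2⟩
  P={1,7,8}:  v_{1} + v_{7} + v_{8} = 2·v_{2}  ⟹  sig = ⟨3 | 2⟩
  P={1,3,5}:  v_{1} + v_{3} + v_{5} = 2·v_{4} + 2·v_{8}  ⟹  sig = ⟨3 | 2 2⟩
  P={3,4,7,9}:  v_{3} + v_{4} + v_{7} + v_{9} = 0  ⟹  sig = ⟨4 | 0⟩

so the primitive-relation signature multiset is
[⟨2 | 0⟩, ⟨2 | 1⟩, ⟨2 | 1 1⟩, ⟨2 | 1 1⟩, ⟨2 | 1 1⟩, ⟨2 | 1 1⟩, ⟨2 | 1 1⟩, ⟨2 | 1 2⟩, ⟨2 | 1 2⟩, ⟨2 | 2⟩, ⟨3 | 1⟩, ⟨3 | 1⟩, ⟨3 | 1⟩, ⟨3 | 1⟩, ⟨3 | 1 1⟩, ⟨3 | 1 1⟩, ⟨3 | 1 2⟩, ⟨3 | 1 2⟩, ⟨3 | 2⟩, ⟨3 | 2 2⟩, ⟨4 | 0⟩]


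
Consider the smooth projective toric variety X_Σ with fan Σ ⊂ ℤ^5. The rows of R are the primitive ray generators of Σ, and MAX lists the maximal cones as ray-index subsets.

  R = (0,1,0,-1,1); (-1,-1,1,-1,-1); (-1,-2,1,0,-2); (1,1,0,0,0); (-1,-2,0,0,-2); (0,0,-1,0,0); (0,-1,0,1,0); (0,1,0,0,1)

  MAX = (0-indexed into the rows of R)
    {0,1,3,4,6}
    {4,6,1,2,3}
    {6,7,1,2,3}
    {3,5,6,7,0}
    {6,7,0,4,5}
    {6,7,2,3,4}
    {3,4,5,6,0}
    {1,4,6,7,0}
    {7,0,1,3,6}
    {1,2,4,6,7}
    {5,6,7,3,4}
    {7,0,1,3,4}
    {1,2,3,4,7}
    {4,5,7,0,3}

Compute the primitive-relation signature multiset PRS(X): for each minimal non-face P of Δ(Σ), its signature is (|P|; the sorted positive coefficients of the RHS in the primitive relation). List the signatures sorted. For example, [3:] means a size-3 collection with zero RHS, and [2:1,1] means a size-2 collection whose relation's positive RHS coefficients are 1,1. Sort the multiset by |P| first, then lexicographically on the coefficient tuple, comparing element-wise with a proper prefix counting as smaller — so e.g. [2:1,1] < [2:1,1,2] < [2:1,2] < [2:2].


5 minimal non-faces of Δ(Σ) (on 8 rays):

  P={0,2}:  v_{0} + v_{2} = v_{1}  →  sig = [2:1]
  P={2,5}:  v_{2} + v_{5} = v_{4}  →  sig = [2:1]
  P={1,5}:  v_{1} + v_{5} = v_{0} + v_{4}  →  sig = [2:1,1]
  P={0,3,4,6,7}:  v_{0} + v_{3} + v_{4} + v_{6} + v_{7} = 0  →  sig = [5:]
  P={1,3,4,6,7}:  v_{1} + v_{3} + v_{4} + v_{6} + v_{7} = v_{2}  →  sig = [5:1]

Hence PRS(X_Σ) =
[[2:1], [2:1], [2:1,1], [5:], [5:1]]


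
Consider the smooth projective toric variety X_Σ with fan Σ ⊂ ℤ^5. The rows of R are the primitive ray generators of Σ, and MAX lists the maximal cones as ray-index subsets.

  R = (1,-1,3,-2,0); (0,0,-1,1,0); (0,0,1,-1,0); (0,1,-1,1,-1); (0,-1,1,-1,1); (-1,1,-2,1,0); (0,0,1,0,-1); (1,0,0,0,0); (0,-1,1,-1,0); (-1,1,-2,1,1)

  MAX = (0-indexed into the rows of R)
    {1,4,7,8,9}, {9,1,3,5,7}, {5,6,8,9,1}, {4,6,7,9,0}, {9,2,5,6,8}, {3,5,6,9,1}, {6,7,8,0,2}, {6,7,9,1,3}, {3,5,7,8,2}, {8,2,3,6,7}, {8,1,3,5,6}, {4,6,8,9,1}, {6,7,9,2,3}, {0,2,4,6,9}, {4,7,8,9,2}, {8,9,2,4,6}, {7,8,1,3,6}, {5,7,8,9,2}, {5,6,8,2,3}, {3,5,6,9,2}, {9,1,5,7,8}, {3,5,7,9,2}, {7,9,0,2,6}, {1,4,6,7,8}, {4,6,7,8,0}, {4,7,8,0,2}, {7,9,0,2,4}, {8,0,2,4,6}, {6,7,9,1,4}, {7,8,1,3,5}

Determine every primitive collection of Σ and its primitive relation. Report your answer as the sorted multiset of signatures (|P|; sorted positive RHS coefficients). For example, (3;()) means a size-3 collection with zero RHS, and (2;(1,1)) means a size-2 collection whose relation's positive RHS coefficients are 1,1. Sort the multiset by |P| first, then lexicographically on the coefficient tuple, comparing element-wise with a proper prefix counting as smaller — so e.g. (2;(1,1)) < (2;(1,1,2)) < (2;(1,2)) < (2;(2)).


|primitive collections| = 11. Relations:

  {1,2}:  v_{1} + v_{2} = 0  ⟹  sig = (2;())
  {3,4}:  v_{3} + v_{4} = 0  ⟹  sig = (2;())
  {0,5}:  v_{0} + v_{5} = v_{2}  ⟹  sig = (2;(1))
  {4,5}:  v_{4} + v_{5} = v_{8} + v_{9}  ⟹  sig = (2;(1,1))
  {0,1}:  v_{0} + v_{1} = v_{4} + v_{6} + v_{7}  ⟹  sig = (2;(1,1,1))
  {0,3}:  v_{0} + v_{3} = v_{2} + v_{6} + v_{7}  ⟹  sig = (2;(1,1,1))
  {3,8,9}:  v_{3} + v_{8} + v_{9} = v_{5}  ⟹  sig = (3;(1))
  {5,6,7}:  v_{5} + v_{6} + v_{7} = v_{3}  ⟹  sig = (3;(1))
  {0,8,9}:  v_{0} + v_{8} + v_{9} = v_{2} + v_{4}  ⟹  sig = (3;(1,1))
  {6,7,8,9}:  v_{6} + v_{7} + v_{8} + v_{9} = 0  ⟹  sig = (4;())
  {2,4,6,7}:  v_{2} + v_{4} + v_{6} + v_{7} = v_{0}  ⟹  sig = (4;(1))

Sorted signature multiset PRS(X):
    (2;())
    (2;())
    (2;(1))
    (2;(1,1))
    (2;(1,1,1))
    (2;(1,1,1))
    (3;(1))
    (3;(1))
    (3;(1,1))
    (4;())
    (4;(1))


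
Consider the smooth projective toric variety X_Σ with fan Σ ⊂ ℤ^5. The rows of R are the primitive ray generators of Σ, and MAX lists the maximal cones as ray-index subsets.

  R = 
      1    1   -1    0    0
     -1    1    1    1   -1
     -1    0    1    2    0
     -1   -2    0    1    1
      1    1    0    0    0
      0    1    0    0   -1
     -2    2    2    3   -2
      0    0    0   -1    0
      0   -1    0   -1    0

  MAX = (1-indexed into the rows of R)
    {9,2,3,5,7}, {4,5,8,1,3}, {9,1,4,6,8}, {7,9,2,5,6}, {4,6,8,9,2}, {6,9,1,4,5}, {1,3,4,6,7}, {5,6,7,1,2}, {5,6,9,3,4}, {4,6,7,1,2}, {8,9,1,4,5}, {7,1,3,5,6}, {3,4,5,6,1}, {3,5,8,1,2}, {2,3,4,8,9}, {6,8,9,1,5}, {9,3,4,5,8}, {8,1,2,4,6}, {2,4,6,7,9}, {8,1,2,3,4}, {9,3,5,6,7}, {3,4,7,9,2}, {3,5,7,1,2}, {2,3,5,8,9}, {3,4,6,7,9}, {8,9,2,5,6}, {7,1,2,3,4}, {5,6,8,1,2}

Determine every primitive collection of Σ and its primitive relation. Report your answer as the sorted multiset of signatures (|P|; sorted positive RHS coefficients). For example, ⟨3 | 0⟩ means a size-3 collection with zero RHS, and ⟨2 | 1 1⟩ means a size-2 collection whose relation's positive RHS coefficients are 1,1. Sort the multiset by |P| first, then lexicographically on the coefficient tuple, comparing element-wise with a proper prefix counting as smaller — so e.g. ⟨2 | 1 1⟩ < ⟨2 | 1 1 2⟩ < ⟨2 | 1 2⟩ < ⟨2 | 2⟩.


Primitive collections (9):

  • {7,8}:  v_{7} + v_{8} = 2·v_{2}  →  sig = ⟨2 | 2⟩
  • {1,2,9}:  v_{1} + v_{2} + v_{9} = v_{6}  →  sig = ⟨3 | 1⟩
  • {2,3,6}:  v_{2} + v_{3} + v_{6} = v_{7}  →  sig = ⟨3 | 1⟩
  • {2,4,5}:  v_{2} + v_{4} + v_{5} = v_{3}  →  sig = ⟨3 | 1⟩
  • {3,6,8}:  v_{3} + v_{6} + v_{8} = v_{2}  →  sig = ⟨3 | 1⟩
  • {1,3,9}:  v_{1} + v_{3} + v_{9} = v_{4} + v_{5} + v_{6}  →  sig = ⟨3 | 1 1 1⟩
  • {1,7,9}:  v_{1} + v_{7} + v_{9} = v_{3} + 2·v_{6}  →  sig = ⟨3 | 1 2⟩
  • {4,5,7}:  v_{4} + v_{5} + v_{7} = 2·v_{3} + v_{6}  →  sig = ⟨3 | 1 2⟩
  • {4,5,6,8}:  v_{4} + v_{5} + v_{6} + v_{8} = 0  →  sig = ⟨4 | 0⟩

Signatures (|P|; sorted positive RHS coefficients), sorted:
    |P|=2: 1 collection, coeffs (2)
    |P|=3: 7 collections, coeffs (1), (1), (1), (1), (1,1,1), (1,2), (1,2)
    |P|=4: 1 collection, coeffs ()


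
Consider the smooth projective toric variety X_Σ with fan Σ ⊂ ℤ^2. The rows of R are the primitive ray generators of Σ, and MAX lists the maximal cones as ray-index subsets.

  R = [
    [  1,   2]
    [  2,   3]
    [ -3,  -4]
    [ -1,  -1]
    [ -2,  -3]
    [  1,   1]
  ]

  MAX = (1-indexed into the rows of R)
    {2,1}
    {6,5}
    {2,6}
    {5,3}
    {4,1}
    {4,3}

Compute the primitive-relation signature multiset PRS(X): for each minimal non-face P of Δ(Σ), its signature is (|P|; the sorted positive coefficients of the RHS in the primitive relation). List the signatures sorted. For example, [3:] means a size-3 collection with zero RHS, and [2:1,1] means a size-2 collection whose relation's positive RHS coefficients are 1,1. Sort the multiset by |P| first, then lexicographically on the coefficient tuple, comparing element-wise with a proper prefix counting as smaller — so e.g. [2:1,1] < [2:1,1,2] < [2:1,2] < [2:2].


9 collections generate NE(X_Σ); each relation:

  • {2,5}:  v_{2} + v_{5} = 0  ⇒ sig = [2:]
  • {4,6}:  v_{4} + v_{6} = 0  ⇒ sig = [2:]
  • {1,5}:  v_{1} + v_{5} = v_{4}  ⇒ sig = [2:1]
  • {1,6}:  v_{1} + v_{6} = v_{2}  ⇒ sig = [2:1]
  • {2,3}:  v_{2} + v_{3} = v_{4}  ⇒ sig = [2:1]
  • {2,4}:  v_{2} + v_{4} = v_{1}  ⇒ sig = [2:1]
  • {3,6}:  v_{3} + v_{6} = v_{5}  ⇒ sig = [2:1]
  • {4,5}:  v_{4} + v_{5} = v_{3}  ⇒ sig = [2:1]
  • {1,3}:  v_{1} + v_{3} = 2·v_{4}  ⇒ sig = [2:2]

Sorted signature multiset PRS(X):
{ [2:] ×2,  [2:1] ×6,  [2:2] }


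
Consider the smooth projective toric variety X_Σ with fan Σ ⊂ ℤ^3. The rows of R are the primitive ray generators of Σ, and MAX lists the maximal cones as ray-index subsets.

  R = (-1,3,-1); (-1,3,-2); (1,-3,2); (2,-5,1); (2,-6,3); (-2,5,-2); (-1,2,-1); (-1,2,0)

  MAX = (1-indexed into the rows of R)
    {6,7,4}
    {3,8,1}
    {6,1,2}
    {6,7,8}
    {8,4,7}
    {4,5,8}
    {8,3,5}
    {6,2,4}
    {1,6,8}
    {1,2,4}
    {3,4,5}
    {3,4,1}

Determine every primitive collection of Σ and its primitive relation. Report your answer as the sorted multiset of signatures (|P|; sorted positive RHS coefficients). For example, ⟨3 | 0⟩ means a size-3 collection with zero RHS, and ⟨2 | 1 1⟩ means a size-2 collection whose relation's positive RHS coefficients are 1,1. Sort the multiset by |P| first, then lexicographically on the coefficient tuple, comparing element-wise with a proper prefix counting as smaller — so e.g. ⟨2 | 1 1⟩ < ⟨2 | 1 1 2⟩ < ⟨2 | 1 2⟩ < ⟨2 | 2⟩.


Primitive collections (14):

  {2,3}:  v_{2} + v_{3} = 0  so sig = ⟨2 | 0⟩
  {1,5}:  v_{1} + v_{5} = v_{3}  so sig = ⟨2 | 1⟩
  {1,7}:  v_{1} + v_{7} = v_{6}  so sig = ⟨2 | 1⟩
  {2,8}:  v_{2} + v_{8} = v_{6}  so sig = ⟨2 | 1⟩
  {3,6}:  v_{3} + v_{6} = v_{8}  so sig = ⟨2 | 1⟩
  {2,5}:  v_{2} + v_{5} = v_{4} + v_{8}  so sig = ⟨2 | 1 1⟩
  {2,7}:  v_{2} + v_{7} = v_{4} + 2·v_{6}  so sig = ⟨2 | 1 2⟩
  {3,7}:  v_{3} + v_{7} = v_{4} + 2·v_{8}  so sig = ⟨2 | 1 2⟩
  {5,6}:  v_{5} + v_{6} = v_{4} + 2·v_{8}  so sig = ⟨2 | 1 2⟩
  {5,7}:  v_{5} + v_{7} = 2·v_{4} + 3·v_{8}  so sig = ⟨2 | 2 3⟩
  {1,4,8}:  v_{1} + v_{4} + v_{8} = 0  so sig = ⟨3 | 0⟩
  {1,4,6}:  v_{1} + v_{4} + v_{6} = v_{2}  so sig = ⟨3 | 1⟩
  {3,4,8}:  v_{3} + v_{4} + v_{8} = v_{5}  so sig = ⟨3 | 1⟩
  {4,6,8}:  v_{4} + v_{6} + v_{8} = v_{7}  so sig = ⟨3 | 1⟩

Sorted signature multiset PRS(X):
{ ⟨2 | 0⟩,  ⟨2 | 1⟩ ×4,  ⟨2 | 1 1⟩,  ⟨2 | 1 2⟩ ×3,  ⟨2 | 2 3⟩,  ⟨3 | 0⟩,  ⟨3 | 1⟩ ×3 }
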